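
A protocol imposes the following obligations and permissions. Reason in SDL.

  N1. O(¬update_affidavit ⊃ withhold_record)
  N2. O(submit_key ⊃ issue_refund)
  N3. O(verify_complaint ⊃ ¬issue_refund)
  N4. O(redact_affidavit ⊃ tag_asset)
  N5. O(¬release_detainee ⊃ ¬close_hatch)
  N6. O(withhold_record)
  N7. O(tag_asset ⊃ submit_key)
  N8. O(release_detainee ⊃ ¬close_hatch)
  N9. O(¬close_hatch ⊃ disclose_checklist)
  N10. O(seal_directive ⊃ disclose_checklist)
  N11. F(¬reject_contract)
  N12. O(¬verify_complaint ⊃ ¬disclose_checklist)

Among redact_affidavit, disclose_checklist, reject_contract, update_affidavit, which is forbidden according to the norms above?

Premises 8 and 5 cover both cases: O(release_detainee ⊃ ¬close_hatch) and O(¬release_detainee ⊃ ¬close_hatch). Since release_detainee ∨ ¬release_detainee is a tautology, O(¬close_hatch) follows.
With premise 9, O(¬close_hatch ⊃ disclose_checklist), the K-axiom yields O(disclose_checklist).
The contrapositive of premise 12 (O(¬verify_complaint ⊃ ¬disclose_checklist)) is O(disclose_checklist ⊃ verify_complaint), and O(disclose_checklist) is already established, so O(verify_complaint).
From O(verify_complaint) and premise 3, O(verify_complaint ⊃ ¬issue_refund), we obtain O(¬issue_refund).
The contrapositive of premise 2 (O(submit_key ⊃ issue_refund)) is O(¬issue_refund ⊃ ¬submit_key), and O(¬issue_refund) is already established, so O(¬submit_key).
Premise 7, O(tag_asset ⊃ submit_key), contraposes to O(¬submit_key ⊃ ¬tag_asset); with O(¬submit_key) we get O(¬tag_asset).
Premise 4 is O(redact_affidavit ⊃ tag_asset); contrapositively O(¬tag_asset ⊃ ¬redact_affidavit). Since O(¬tag_asset) holds, K gives O(¬redact_affidavit).
So O(¬redact_affidavit) holds, i.e. redact_affidavit is forbidden. None of the other listed options is forbidden under the premises.

redact_affidavit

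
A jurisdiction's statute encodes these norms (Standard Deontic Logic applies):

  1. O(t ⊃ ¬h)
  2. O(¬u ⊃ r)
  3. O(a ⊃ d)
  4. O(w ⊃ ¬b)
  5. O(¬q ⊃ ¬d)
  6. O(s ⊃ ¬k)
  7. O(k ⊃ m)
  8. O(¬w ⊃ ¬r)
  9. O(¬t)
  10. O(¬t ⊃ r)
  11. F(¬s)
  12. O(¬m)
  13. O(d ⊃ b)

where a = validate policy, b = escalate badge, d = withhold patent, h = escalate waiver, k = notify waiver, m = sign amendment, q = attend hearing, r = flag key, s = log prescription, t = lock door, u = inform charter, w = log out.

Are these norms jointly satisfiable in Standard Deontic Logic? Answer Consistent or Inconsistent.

Premise 7 is O(k ⊃ m), but O(k) is not derivable from the premises, so it does not yield O(m).
So O(m) is not derivable, and the apparent clash with O(¬m) does not arise.
A world satisfying every obligation exists (e.g. a=false, b=false, d=false, h=false, k=false, m=false, q=false, r=true, s=true, t=false, u=false, w=true); no atom is both obligatory and forbidden, so the set is consistent.

Consistent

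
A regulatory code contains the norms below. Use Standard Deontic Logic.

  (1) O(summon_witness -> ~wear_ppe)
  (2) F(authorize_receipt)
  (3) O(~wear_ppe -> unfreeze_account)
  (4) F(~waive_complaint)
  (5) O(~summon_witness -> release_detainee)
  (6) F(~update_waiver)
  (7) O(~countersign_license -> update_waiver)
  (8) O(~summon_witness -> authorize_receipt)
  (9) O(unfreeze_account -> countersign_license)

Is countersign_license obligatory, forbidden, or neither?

Premise 2, F(authorize_receipt), is equivalent to O(~authorize_receipt).
Premise 8, O(~summon_witness -> authorize_receipt), contraposes to O(~authorize_receipt -> summon_witness); with O(~authorize_receipt) we get O(summon_witness).
Premise 1 is O(summon_witness -> ~wear_ppe); since O(summon_witness), deontic closure gives O(~wear_ppe).
With premise 3, O(~wear_ppe -> unfreeze_account), the K-axiom yields O(unfreeze_account).
With premise 9, O(unfreeze_account -> countersign_license), the K-axiom yields O(countersign_license).
Premises 4, 5, 6, 7 do not contribute to this derivation.
Hence countersign_license is obligatory.

Obligatory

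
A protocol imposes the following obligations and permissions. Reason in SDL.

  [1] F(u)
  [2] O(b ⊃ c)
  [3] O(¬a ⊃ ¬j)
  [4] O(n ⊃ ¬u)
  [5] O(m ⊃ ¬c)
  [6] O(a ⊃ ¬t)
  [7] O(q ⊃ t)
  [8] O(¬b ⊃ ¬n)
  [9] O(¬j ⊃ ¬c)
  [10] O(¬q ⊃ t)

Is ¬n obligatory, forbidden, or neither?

Obligatory

Premises 10 and 7 cover both cases: O(¬q ⊃ t) and O(q ⊃ t). Since ¬q ∨ q is a tautology, O(t) follows.
Premise 6, O(a ⊃ ¬t), contraposes to O(t ⊃ ¬a); with O(t) we get O(¬a).
Applying K to premise 3 (O(¬a ⊃ ¬j)) and O(¬a) yields O(¬j).
From O(¬j) and premise 9, O(¬j ⊃ ¬c), we obtain O(¬c).
Premise 2, O(b ⊃ c), contraposes to O(¬c ⊃ ¬b); with O(¬c) we get O(¬b).
With premise 8, O(¬b ⊃ ¬n), the K-axiom yields O(¬n).
Premises 1, 4, 5 do not contribute to this derivation.
Hence ¬n is obligatory.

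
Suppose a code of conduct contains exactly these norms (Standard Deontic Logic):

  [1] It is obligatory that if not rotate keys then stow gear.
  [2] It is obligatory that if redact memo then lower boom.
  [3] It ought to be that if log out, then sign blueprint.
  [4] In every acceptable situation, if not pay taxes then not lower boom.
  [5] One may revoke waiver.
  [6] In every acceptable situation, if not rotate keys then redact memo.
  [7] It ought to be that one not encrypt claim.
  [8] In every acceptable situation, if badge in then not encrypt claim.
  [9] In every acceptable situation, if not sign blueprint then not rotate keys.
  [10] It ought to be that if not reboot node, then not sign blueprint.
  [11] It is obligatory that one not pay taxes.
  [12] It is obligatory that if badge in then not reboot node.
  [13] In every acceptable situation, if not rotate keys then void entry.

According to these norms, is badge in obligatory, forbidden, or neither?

Premise 11 gives O(¬pay_taxes).
With premise 4, O(¬pay_taxes → ¬lower_boom), the K-axiom yields O(¬lower_boom).
Premise 2, O(redact_memo → lower_boom), contraposes to O(¬lower_boom → ¬redact_memo); with O(¬lower_boom) we get O(¬redact_memo).
The contrapositive of premise 6 (O(¬rotate_keys → redact_memo)) is O(¬redact_memo → rotate_keys), and O(¬redact_memo) is already established, so O(rotate_keys).
Premise 9, O(¬sign_blueprint → ¬rotate_keys), contraposes to O(rotate_keys → sign_blueprint); with O(rotate_keys) we get O(sign_blueprint).
The contrapositive of premise 10 (O(¬reboot_node → ¬sign_blueprint)) is O(sign_blueprint → reboot_node), and O(sign_blueprint) is already established, so O(reboot_node).
Premise 12, O(badge_in → ¬reboot_node), contraposes to O(reboot_node → ¬badge_in); with O(reboot_node) we get O(¬badge_in).
Premises 1, 3, 5, 7, 8, 13 do not contribute to this derivation.
Thus O(¬badge_in), which is F(badge_in): badge_in is forbidden.

Forbidden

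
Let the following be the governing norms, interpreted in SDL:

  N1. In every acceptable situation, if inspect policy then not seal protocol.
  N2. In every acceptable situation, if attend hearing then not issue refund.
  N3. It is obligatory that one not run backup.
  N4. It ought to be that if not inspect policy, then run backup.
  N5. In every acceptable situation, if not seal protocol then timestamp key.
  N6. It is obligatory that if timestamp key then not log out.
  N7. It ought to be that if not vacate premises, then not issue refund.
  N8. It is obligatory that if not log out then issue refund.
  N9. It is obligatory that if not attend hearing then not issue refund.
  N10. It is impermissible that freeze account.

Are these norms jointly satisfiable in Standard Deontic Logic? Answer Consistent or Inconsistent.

Inconsistent

By case analysis on ¬attend_hearing: premise 9 gives O(¬attend_hearing → ¬issue_refund) and premise 2 gives O(attend_hearing → ¬issue_refund), so O(¬issue_refund) either way.
Premise 8 is O(¬log_out → issue_refund); contrapositively O(¬issue_refund → log_out). Since O(¬issue_refund) holds, K gives O(log_out).
Premise 6 is O(timestamp_key → ¬log_out); contrapositively O(log_out → ¬timestamp_key). Since O(log_out) holds, K gives O(¬timestamp_key).
The contrapositive of premise 5 (O(¬seal_protocol → timestamp_key)) is O(¬timestamp_key → seal_protocol), and O(¬timestamp_key) is already established, so O(seal_protocol).
Premise 1 is O(inspect_policy → ¬seal_protocol); contrapositively O(seal_protocol → ¬inspect_policy). Since O(seal_protocol) holds, K gives O(¬inspect_policy).
Premise 4 is O(¬inspect_policy → run_backup); since O(¬inspect_policy), deontic closure gives O(run_backup).
But premise 3 directly asserts O(¬run_backup).
We now have both O(run_backup) and O(¬run_backup) — run_backup is simultaneously obligatory and forbidden, violating the D-axiom.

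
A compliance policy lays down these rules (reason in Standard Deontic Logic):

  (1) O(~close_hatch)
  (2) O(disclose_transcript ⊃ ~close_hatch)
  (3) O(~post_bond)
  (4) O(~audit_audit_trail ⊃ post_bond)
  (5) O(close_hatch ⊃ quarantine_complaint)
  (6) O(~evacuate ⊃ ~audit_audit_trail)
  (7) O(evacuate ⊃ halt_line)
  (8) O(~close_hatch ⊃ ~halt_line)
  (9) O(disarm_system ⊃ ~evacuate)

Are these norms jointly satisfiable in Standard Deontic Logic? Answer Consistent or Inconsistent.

Inconsistent

From premise 1 we have O(~close_hatch).
Premise 8 is O(~close_hatch ⊃ ~halt_line); since O(~close_hatch), deontic closure gives O(~halt_line).
Premise 7 is O(evacuate ⊃ halt_line); contrapositively O(~halt_line ⊃ ~evacuate). Since O(~halt_line) holds, K gives O(~evacuate).
Premise 6 is O(~evacuate ⊃ ~audit_audit_trail); since O(~evacuate), deontic closure gives O(~audit_audit_trail).
With premise 4, O(~audit_audit_trail ⊃ post_bond), the K-axiom yields O(post_bond).
However, premise 3 gives O(~post_bond).
We now have both O(post_bond) and O(~post_bond) — post_bond is simultaneously obligatory and forbidden, violating the D-axiom.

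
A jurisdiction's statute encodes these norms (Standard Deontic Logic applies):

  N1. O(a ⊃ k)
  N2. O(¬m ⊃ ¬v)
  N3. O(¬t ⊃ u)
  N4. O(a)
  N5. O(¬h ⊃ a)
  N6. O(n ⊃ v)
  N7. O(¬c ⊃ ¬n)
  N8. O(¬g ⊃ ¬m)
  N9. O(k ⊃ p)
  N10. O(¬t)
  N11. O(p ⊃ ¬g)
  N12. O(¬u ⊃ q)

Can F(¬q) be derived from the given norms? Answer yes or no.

No

Premise 12 is O(¬u ⊃ q), but O(¬u) is not derivable from the premises, so it does not yield O(q).
No other premise forces O(q). An ideal world satisfying every premise can still have ¬q true, so F(¬q) is not derivable.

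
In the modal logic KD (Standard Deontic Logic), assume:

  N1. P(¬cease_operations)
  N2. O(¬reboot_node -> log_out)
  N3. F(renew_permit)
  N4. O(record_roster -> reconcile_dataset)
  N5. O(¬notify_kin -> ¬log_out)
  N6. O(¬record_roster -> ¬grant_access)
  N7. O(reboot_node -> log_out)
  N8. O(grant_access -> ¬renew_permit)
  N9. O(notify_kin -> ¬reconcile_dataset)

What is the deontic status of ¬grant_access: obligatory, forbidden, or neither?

Premises 2 and 7 cover both cases: O(¬reboot_node -> log_out) and O(reboot_node -> log_out). Since ¬reboot_node ∨ reboot_node is a tautology, O(log_out) follows.
Premise 5, O(¬notify_kin -> ¬log_out), contraposes to O(log_out -> notify_kin); with O(log_out) we get O(notify_kin).
Applying K to premise 9 (O(notify_kin -> ¬reconcile_dataset)) and O(notify_kin) yields O(¬reconcile_dataset).
Premise 4 is O(record_roster -> reconcile_dataset); contrapositively O(¬reconcile_dataset -> ¬record_roster). Since O(¬reconcile_dataset) holds, K gives O(¬record_roster).
With premise 6, O(¬record_roster -> ¬grant_access), the K-axiom yields O(¬grant_access).
Premises 1, 3, 8 do not contribute to this derivation.
Hence ¬grant_access is obligatory.

Obligatory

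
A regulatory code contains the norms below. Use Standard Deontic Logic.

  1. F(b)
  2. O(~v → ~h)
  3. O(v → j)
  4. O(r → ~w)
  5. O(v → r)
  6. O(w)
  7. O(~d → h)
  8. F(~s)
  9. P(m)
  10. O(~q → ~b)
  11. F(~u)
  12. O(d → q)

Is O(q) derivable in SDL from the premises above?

From premise 6 we have O(w).
Premise 4, O(r → ~w), contraposes to O(w → ~r); with O(w) we get O(~r).
Premise 5, O(v → r), contraposes to O(~r → ~v); with O(~r) we get O(~v).
From O(~v) and premise 2, O(~v → ~h), we obtain O(~h).
Premise 7, O(~d → h), contraposes to O(~h → d); with O(~h) we get O(d).
From O(d) and premise 12, O(d → q), we obtain O(q).
Premises 1, 3, 8, 9, 10, 11 do not contribute to this derivation.
So O(q) follows.

Yes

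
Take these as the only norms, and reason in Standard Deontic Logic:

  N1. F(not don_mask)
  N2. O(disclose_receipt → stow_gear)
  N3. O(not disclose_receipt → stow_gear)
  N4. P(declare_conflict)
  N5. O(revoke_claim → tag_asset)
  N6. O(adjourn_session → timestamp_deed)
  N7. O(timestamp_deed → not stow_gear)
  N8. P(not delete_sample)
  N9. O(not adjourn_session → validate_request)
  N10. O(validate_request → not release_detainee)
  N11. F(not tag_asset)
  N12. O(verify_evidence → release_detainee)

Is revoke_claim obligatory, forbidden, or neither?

Premise 5 is O(revoke_claim → tag_asset); even if O(tag_asset) held, inferring O(revoke_claim) would be affirming the consequent — invalid.
No premise or chain of K-axiom applications forces O(revoke_claim), and none forces O(not revoke_claim). So revoke_claim is neither obligatory nor forbidden under these norms.

Neither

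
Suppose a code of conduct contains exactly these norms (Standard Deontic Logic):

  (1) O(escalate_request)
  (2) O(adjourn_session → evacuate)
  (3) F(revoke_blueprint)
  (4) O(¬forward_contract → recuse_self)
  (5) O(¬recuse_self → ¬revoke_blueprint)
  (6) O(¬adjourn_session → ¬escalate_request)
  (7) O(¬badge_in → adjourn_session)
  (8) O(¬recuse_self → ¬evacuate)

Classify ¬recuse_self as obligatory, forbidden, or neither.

Premise 1 gives O(escalate_request).
The contrapositive of premise 6 (O(¬adjourn_session → ¬escalate_request)) is O(escalate_request → adjourn_session), and O(escalate_request) is already established, so O(adjourn_session).
Premise 2 is O(adjourn_session → evacuate); since O(adjourn_session), deontic closure gives O(evacuate).
Premise 8 is O(¬recuse_self → ¬evacuate); contrapositively O(evacuate → recuse_self). Since O(evacuate) holds, K gives O(recuse_self).
Premises 3, 4, 5, 7 do not contribute to this derivation.
Thus O(recuse_self), which is F(¬recuse_self): ¬recuse_self is forbidden.

Forbidden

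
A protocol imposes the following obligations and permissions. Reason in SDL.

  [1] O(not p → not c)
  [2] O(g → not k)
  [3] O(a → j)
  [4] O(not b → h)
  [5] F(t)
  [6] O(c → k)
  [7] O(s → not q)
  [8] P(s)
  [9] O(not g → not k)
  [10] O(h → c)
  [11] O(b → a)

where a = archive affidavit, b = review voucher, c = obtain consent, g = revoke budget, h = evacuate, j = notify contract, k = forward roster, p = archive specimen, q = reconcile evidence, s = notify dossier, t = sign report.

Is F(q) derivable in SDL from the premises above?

No

Premise 7 is O(s → not q), but O(s) is not derivable from the premises (the permission P(s) asserts only not O(not s), not O(s)), so it does not yield O(not q).
No other premise forces O(not q). An ideal world satisfying every premise can still have q true, so F(q) is not derivable.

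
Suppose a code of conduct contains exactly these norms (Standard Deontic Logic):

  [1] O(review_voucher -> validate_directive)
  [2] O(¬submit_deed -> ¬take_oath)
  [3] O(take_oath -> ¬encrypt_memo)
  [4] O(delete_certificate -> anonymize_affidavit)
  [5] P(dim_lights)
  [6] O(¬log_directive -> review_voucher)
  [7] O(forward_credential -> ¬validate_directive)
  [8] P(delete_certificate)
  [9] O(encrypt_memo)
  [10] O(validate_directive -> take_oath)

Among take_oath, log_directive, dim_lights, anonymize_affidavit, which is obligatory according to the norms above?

log_directive

Premise 9 states O(encrypt_memo) outright.
The contrapositive of premise 3 (O(take_oath -> ¬encrypt_memo)) is O(encrypt_memo -> ¬take_oath), and O(encrypt_memo) is already established, so O(¬take_oath).
Premise 10, O(validate_directive -> take_oath), contraposes to O(¬take_oath -> ¬validate_directive); with O(¬take_oath) we get O(¬validate_directive).
The contrapositive of premise 1 (O(review_voucher -> validate_directive)) is O(¬validate_directive -> ¬review_voucher), and O(¬validate_directive) is already established, so O(¬review_voucher).
Premise 6, O(¬log_directive -> review_voucher), contraposes to O(¬review_voucher -> log_directive); with O(¬review_voucher) we get O(log_directive).
So O(log_directive) holds — log_directive is obligatory. None of the other listed options is made obligatory by any chain of premises.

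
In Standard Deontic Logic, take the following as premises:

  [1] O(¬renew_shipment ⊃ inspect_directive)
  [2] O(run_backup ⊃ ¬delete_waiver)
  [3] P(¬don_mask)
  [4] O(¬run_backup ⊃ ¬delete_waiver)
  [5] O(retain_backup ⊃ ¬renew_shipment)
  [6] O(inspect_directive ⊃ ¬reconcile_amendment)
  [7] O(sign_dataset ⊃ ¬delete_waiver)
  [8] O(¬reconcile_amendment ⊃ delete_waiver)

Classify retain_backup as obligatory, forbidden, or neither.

By case analysis on run_backup: premise 2 gives O(run_backup ⊃ ¬delete_waiver) and premise 4 gives O(¬run_backup ⊃ ¬delete_waiver), so O(¬delete_waiver) either way.
Premise 8 is O(¬reconcile_amendment ⊃ delete_waiver); contrapositively O(¬delete_waiver ⊃ reconcile_amendment). Since O(¬delete_waiver) holds, K gives O(reconcile_amendment).
Premise 6, O(inspect_directive ⊃ ¬reconcile_amendment), contraposes to O(reconcile_amendment ⊃ ¬inspect_directive); with O(reconcile_amendment) we get O(¬inspect_directive).
Premise 1, O(¬renew_shipment ⊃ inspect_directive), contraposes to O(¬inspect_directive ⊃ renew_shipment); with O(¬inspect_directive) we get O(renew_shipment).
Premise 5 is O(retain_backup ⊃ ¬renew_shipment); contrapositively O(renew_shipment ⊃ ¬retain_backup). Since O(renew_shipment) holds, K gives O(¬retain_backup).
Premises 3, 7 do not contribute to this derivation.
Thus O(¬retain_backup), which is F(retain_backup): retain_backup is forbidden.

Forbidden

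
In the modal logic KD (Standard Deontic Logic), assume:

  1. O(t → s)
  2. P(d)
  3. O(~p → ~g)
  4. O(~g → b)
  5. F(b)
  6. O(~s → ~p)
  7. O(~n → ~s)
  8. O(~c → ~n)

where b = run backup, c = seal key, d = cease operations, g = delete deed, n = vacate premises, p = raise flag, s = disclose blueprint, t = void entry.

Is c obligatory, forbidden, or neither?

Obligatory

F(b) at premise 5 means O(~b).
The contrapositive of premise 4 (O(~g → b)) is O(~b → g), and O(~b) is already established, so O(g).
The contrapositive of premise 3 (O(~p → ~g)) is O(g → p), and O(g) is already established, so O(p).
Premise 6, O(~s → ~p), contraposes to O(p → s); with O(p) we get O(s).
Premise 7 is O(~n → ~s); contrapositively O(s → n). Since O(s) holds, K gives O(n).
Premise 8 is O(~c → ~n); contrapositively O(n → c). Since O(n) holds, K gives O(c).
Premises 1, 2 do not contribute to this derivation.
Hence c is obligatory.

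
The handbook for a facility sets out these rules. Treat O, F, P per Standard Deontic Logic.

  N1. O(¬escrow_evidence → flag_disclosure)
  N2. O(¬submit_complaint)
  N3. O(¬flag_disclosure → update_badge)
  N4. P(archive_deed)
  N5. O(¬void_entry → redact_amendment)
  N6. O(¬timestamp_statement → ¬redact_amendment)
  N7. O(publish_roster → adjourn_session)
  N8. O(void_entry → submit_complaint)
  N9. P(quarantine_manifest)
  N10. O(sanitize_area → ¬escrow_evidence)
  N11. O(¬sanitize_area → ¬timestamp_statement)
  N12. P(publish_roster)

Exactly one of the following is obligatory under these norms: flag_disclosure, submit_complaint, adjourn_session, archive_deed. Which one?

Premise 2 gives O(¬submit_complaint).
Premise 8, O(void_entry → submit_complaint), contraposes to O(¬submit_complaint → ¬void_entry); with O(¬submit_complaint) we get O(¬void_entry).
From O(¬void_entry) and premise 5, O(¬void_entry → redact_amendment), we obtain O(redact_amendment).
The contrapositive of premise 6 (O(¬timestamp_statement → ¬redact_amendment)) is O(redact_amendment → timestamp_statement), and O(redact_amendment) is already established, so O(timestamp_statement).
The contrapositive of premise 11 (O(¬sanitize_area → ¬timestamp_statement)) is O(timestamp_statement → sanitize_area), and O(timestamp_statement) is already established, so O(sanitize_area).
With premise 10, O(sanitize_area → ¬escrow_evidence), the K-axiom yields O(¬escrow_evidence).
Applying K to premise 1 (O(¬escrow_evidence → flag_disclosure)) and O(¬escrow_evidence) yields O(flag_disclosure).
So O(flag_disclosure) holds — flag_disclosure is obligatory. None of the other listed options is made obligatory by any chain of premises.

flag_disclosure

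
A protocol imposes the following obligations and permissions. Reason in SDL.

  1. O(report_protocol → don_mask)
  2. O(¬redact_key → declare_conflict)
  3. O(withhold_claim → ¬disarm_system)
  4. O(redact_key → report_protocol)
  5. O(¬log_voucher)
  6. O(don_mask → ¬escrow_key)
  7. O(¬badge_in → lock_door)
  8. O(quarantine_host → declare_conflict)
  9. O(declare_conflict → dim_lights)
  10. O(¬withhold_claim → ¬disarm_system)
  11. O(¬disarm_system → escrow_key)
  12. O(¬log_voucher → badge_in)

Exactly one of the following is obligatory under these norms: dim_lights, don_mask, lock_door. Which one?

dim_lights

Premises 10 and 3 cover both cases: O(¬withhold_claim → ¬disarm_system) and O(withhold_claim → ¬disarm_system). Since ¬withhold_claim ∨ withhold_claim is a tautology, O(¬disarm_system) follows.
Applying K to premise 11 (O(¬disarm_system → escrow_key)) and O(¬disarm_system) yields O(escrow_key).
The contrapositive of premise 6 (O(don_mask → ¬escrow_key)) is O(escrow_key → ¬don_mask), and O(escrow_key) is already established, so O(¬don_mask).
Premise 1 is O(report_protocol → don_mask); contrapositively O(¬don_mask → ¬report_protocol). Since O(¬don_mask) holds, K gives O(¬report_protocol).
Premise 4 is O(redact_key → report_protocol); contrapositively O(¬report_protocol → ¬redact_key). Since O(¬report_protocol) holds, K gives O(¬redact_key).
With premise 2, O(¬redact_key → declare_conflict), the K-axiom yields O(declare_conflict).
Applying K to premise 9 (O(declare_conflict → dim_lights)) and O(declare_conflict) yields O(dim_lights).
So O(dim_lights) holds — dim_lights is obligatory. None of the other listed options is made obligatory by any chain of premises.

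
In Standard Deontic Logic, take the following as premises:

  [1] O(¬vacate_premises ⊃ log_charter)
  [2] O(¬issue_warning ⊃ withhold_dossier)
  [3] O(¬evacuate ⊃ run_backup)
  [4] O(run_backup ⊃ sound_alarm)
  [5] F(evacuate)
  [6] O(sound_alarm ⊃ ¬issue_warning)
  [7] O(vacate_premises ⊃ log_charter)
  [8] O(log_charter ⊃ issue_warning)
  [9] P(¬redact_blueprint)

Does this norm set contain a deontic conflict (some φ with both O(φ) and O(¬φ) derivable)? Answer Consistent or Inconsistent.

Inconsistent

Premises 7 and 1 cover both cases: O(vacate_premises ⊃ log_charter) and O(¬vacate_premises ⊃ log_charter). Since vacate_premises ∨ ¬vacate_premises is a tautology, O(log_charter) follows.
From O(log_charter) and premise 8, O(log_charter ⊃ issue_warning), we obtain O(issue_warning).
Premise 6 is O(sound_alarm ⊃ ¬issue_warning); contrapositively O(issue_warning ⊃ ¬sound_alarm). Since O(issue_warning) holds, K gives O(¬sound_alarm).
Premise 4 is O(run_backup ⊃ sound_alarm); contrapositively O(¬sound_alarm ⊃ ¬run_backup). Since O(¬sound_alarm) holds, K gives O(¬run_backup).
Premise 3, O(¬evacuate ⊃ run_backup), contraposes to O(¬run_backup ⊃ evacuate); with O(¬run_backup) we get O(evacuate).
However, F(evacuate) at premise 5 amounts to O(¬evacuate).
We now have both O(evacuate) and O(¬evacuate) — evacuate is simultaneously obligatory and forbidden, violating the D-axiom.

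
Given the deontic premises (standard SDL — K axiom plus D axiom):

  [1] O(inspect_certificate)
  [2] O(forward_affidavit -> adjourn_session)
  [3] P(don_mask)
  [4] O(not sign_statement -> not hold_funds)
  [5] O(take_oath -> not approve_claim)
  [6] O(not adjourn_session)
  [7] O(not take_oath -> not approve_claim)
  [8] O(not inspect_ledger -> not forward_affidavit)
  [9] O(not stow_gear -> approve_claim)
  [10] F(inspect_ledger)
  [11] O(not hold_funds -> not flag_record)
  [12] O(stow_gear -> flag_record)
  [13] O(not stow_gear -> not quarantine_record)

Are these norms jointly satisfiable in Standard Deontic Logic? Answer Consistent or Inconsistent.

Consistent

Premise 2 is O(forward_affidavit -> adjourn_session), but O(forward_affidavit) is not derivable from the premises, so it does not yield O(adjourn_session).
So O(adjourn_session) is not derivable, and the apparent clash with O(not adjourn_session) does not arise.
A world satisfying every obligation exists (e.g. adjourn_session=false, approve_claim=false, don_mask=false, flag_record=true, forward_affidavit=false, hold_funds=true, inspect_certificate=true, inspect_ledger=false, quarantine_record=false, sign_statement=true, stow_gear=true, take_oath=false); no atom is both obligatory and forbidden, so the set is consistent.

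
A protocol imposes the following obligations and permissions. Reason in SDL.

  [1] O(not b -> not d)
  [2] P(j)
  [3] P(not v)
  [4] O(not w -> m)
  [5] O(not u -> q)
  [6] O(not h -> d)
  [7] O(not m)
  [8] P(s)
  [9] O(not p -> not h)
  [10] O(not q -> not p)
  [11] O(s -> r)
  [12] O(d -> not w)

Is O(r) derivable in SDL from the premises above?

Premise 11 is O(s -> r), but O(s) is not derivable from the premises (the permission P(s) asserts only not O(not s), not O(s)), so it does not yield O(r).
No other premise forces O(r). An ideal world satisfying every premise can still have r false, so O(r) is not derivable.

No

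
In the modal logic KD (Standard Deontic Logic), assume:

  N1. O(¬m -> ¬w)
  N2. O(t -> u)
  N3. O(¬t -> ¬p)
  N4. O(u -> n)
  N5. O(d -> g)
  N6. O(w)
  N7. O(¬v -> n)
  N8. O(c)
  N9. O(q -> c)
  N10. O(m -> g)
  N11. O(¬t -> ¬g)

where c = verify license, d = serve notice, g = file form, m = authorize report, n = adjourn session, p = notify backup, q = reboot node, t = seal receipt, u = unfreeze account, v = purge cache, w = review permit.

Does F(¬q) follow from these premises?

No

Premise 9 is O(q -> c); even if O(c) held, inferring O(q) would be affirming the consequent — invalid.
No other premise forces O(q). An ideal world satisfying every premise can still have ¬q true, so F(¬q) is not derivable.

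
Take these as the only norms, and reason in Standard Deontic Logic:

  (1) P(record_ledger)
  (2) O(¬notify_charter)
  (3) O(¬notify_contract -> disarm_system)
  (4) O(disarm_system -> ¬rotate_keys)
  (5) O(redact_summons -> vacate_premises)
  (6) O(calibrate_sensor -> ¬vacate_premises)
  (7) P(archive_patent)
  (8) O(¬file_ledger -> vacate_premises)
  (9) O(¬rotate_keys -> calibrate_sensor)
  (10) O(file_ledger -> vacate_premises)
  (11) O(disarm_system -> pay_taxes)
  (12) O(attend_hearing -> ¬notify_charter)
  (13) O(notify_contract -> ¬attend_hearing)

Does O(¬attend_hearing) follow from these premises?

By case analysis on file_ledger: premise 10 gives O(file_ledger -> vacate_premises) and premise 8 gives O(¬file_ledger -> vacate_premises), so O(vacate_premises) either way.
The contrapositive of premise 6 (O(calibrate_sensor -> ¬vacate_premises)) is O(vacate_premises -> ¬calibrate_sensor), and O(vacate_premises) is already established, so O(¬calibrate_sensor).
The contrapositive of premise 9 (O(¬rotate_keys -> calibrate_sensor)) is O(¬calibrate_sensor -> rotate_keys), and O(¬calibrate_sensor) is already established, so O(rotate_keys).
Premise 4, O(disarm_system -> ¬rotate_keys), contraposes to O(rotate_keys -> ¬disarm_system); with O(rotate_keys) we get O(¬disarm_system).
Premise 3, O(¬notify_contract -> disarm_system), contraposes to O(¬disarm_system -> notify_contract); with O(¬disarm_system) we get O(notify_contract).
From O(notify_contract) and premise 13, O(notify_contract -> ¬attend_hearing), we obtain O(¬attend_hearing).
Premises 1, 2, 5, 7, 11, 12 do not contribute to this derivation.
So O(¬attend_hearing) follows.

Yes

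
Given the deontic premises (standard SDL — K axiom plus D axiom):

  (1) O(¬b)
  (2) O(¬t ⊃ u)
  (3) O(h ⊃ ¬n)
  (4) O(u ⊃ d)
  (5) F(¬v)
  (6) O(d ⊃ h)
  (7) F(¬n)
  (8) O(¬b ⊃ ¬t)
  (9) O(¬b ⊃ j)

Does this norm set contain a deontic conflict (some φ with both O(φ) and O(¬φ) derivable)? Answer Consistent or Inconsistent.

Inconsistent

Premise 7 is F(¬n), i.e. O(n).
Premise 3, O(h ⊃ ¬n), contraposes to O(n ⊃ ¬h); with O(n) we get O(¬h).
Premise 6, O(d ⊃ h), contraposes to O(¬h ⊃ ¬d); with O(¬h) we get O(¬d).
Premise 4, O(u ⊃ d), contraposes to O(¬d ⊃ ¬u); with O(¬d) we get O(¬u).
Premise 2, O(¬t ⊃ u), contraposes to O(¬u ⊃ t); with O(¬u) we get O(t).
Premise 8 is O(¬b ⊃ ¬t); contrapositively O(t ⊃ b). Since O(t) holds, K gives O(b).
However, premise 1 gives O(¬b).
We now have both O(b) and O(¬b) — b is simultaneously obligatory and forbidden, violating the D-axiom.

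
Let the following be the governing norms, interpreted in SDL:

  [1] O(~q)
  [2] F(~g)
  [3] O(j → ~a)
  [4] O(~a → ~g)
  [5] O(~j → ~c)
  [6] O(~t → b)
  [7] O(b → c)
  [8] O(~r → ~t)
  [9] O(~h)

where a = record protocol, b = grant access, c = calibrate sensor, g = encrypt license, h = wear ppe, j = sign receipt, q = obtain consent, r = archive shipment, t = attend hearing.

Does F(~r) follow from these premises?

Premise 2 is F(~g), i.e. O(g).
Premise 4 is O(~a → ~g); contrapositively O(g → a). Since O(g) holds, K gives O(a).
Premise 3, O(j → ~a), contraposes to O(a → ~j); with O(a) we get O(~j).
From O(~j) and premise 5, O(~j → ~c), we obtain O(~c).
Premise 7, O(b → c), contraposes to O(~c → ~b); with O(~c) we get O(~b).
Premise 6 is O(~t → b); contrapositively O(~b → t). Since O(~b) holds, K gives O(t).
The contrapositive of premise 8 (O(~r → ~t)) is O(t → r), and O(t) is already established, so O(r).
Premises 1, 9 do not contribute to this derivation.
So O(r) holds, i.e. F(~r). The claim follows.

Yes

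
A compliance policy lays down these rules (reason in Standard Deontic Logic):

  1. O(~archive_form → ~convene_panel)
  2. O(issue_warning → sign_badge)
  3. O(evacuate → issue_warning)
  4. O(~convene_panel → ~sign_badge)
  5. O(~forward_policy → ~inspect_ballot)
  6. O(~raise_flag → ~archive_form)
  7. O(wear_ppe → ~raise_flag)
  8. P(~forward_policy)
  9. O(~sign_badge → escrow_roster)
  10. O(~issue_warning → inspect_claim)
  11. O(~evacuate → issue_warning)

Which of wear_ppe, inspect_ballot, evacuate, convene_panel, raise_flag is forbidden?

wear_ppe

By case analysis on evacuate: premise 3 gives O(evacuate → issue_warning) and premise 11 gives O(~evacuate → issue_warning), so O(issue_warning) either way.
Applying K to premise 2 (O(issue_warning → sign_badge)) and O(issue_warning) yields O(sign_badge).
The contrapositive of premise 4 (O(~convene_panel → ~sign_badge)) is O(sign_badge → convene_panel), and O(sign_badge) is already established, so O(convene_panel).
The contrapositive of premise 1 (O(~archive_form → ~convene_panel)) is O(convene_panel → archive_form), and O(convene_panel) is already established, so O(archive_form).
The contrapositive of premise 6 (O(~raise_flag → ~archive_form)) is O(archive_form → raise_flag), and O(archive_form) is already established, so O(raise_flag).
Premise 7, O(wear_ppe → ~raise_flag), contraposes to O(raise_flag → ~wear_ppe); with O(raise_flag) we get O(~wear_ppe).
So O(~wear_ppe) holds, i.e. wear_ppe is forbidden. None of the other listed options is forbidden under the premises.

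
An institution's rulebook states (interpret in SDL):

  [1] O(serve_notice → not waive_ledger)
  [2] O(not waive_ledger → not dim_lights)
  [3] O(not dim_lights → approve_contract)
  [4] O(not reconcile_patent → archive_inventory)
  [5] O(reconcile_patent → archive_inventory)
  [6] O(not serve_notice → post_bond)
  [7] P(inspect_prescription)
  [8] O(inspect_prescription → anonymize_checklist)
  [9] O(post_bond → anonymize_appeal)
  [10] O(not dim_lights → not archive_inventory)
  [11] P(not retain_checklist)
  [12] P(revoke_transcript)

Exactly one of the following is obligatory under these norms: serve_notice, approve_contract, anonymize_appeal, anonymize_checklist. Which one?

anonymize_appeal

Premises 5 and 4 cover both cases: O(reconcile_patent → archive_inventory) and O(not reconcile_patent → archive_inventory). Since reconcile_patent ∨ not reconcile_patent is a tautology, O(archive_inventory) follows.
Premise 10 is O(not dim_lights → not archive_inventory); contrapositively O(archive_inventory → dim_lights). Since O(archive_inventory) holds, K gives O(dim_lights).
Premise 2 is O(not waive_ledger → not dim_lights); contrapositively O(dim_lights → waive_ledger). Since O(dim_lights) holds, K gives O(waive_ledger).
Premise 1 is O(serve_notice → not waive_ledger); contrapositively O(waive_ledger → not serve_notice). Since O(waive_ledger) holds, K gives O(not serve_notice).
With premise 6, O(not serve_notice → post_bond), the K-axiom yields O(post_bond).
Premise 9 is O(post_bond → anonymize_appeal); since O(post_bond), deontic closure gives O(anonymize_appeal).
So O(anonymize_appeal) holds — anonymize_appeal is obligatory. None of the other listed options is made obligatory by any chain of premises.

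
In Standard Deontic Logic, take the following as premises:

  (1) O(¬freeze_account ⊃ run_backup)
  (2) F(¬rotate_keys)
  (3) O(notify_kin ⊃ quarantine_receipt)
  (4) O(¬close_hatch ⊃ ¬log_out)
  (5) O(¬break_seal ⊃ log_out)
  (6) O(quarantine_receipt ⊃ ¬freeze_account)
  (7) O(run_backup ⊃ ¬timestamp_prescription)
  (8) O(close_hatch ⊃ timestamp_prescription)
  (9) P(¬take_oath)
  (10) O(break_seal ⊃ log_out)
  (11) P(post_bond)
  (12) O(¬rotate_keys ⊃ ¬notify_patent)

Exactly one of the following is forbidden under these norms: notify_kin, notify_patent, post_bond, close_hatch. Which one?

notify_kin

Premises 5 and 10 are O(¬break_seal ⊃ log_out) and O(break_seal ⊃ log_out); every ideal world satisfies ¬break_seal or break_seal, so in either case log_out holds — hence O(log_out).
Premise 4, O(¬close_hatch ⊃ ¬log_out), contraposes to O(log_out ⊃ close_hatch); with O(log_out) we get O(close_hatch).
With premise 8, O(close_hatch ⊃ timestamp_prescription), the K-axiom yields O(timestamp_prescription).
The contrapositive of premise 7 (O(run_backup ⊃ ¬timestamp_prescription)) is O(timestamp_prescription ⊃ ¬run_backup), and O(timestamp_prescription) is already established, so O(¬run_backup).
The contrapositive of premise 1 (O(¬freeze_account ⊃ run_backup)) is O(¬run_backup ⊃ freeze_account), and O(¬run_backup) is already established, so O(freeze_account).
Premise 6 is O(quarantine_receipt ⊃ ¬freeze_account); contrapositively O(freeze_account ⊃ ¬quarantine_receipt). Since O(freeze_account) holds, K gives O(¬quarantine_receipt).
Premise 3, O(notify_kin ⊃ quarantine_receipt), contraposes to O(¬quarantine_receipt ⊃ ¬notify_kin); with O(¬quarantine_receipt) we get O(¬notify_kin).
So O(¬notify_kin) holds, i.e. notify_kin is forbidden. None of the other listed options is forbidden under the premises.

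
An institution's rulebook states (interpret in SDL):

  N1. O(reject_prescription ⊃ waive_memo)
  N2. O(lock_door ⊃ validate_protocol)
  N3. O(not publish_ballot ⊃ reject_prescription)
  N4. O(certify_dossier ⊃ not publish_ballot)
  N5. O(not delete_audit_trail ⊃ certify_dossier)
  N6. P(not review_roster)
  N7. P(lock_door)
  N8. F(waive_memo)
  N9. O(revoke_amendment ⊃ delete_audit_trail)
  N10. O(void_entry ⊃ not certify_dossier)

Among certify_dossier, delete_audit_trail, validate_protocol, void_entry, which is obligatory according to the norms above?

F(waive_memo) at premise 8 means O(not waive_memo).
Premise 1 is O(reject_prescription ⊃ waive_memo); contrapositively O(not waive_memo ⊃ not reject_prescription). Since O(not waive_memo) holds, K gives O(not reject_prescription).
Premise 3, O(not publish_ballot ⊃ reject_prescription), contraposes to O(not reject_prescription ⊃ publish_ballot); with O(not reject_prescription) we get O(publish_ballot).
Premise 4 is O(certify_dossier ⊃ not publish_ballot); contrapositively O(publish_ballot ⊃ not certify_dossier). Since O(publish_ballot) holds, K gives O(not certify_dossier).
Premise 5 is O(not delete_audit_trail ⊃ certify_dossier); contrapositively O(not certify_dossier ⊃ delete_audit_trail). Since O(not certify_dossier) holds, K gives O(delete_audit_trail).
So O(delete_audit_trail) holds — delete_audit_trail is obligatory. None of the other listed options is made obligatory by any chain of premises.

delete_audit_trail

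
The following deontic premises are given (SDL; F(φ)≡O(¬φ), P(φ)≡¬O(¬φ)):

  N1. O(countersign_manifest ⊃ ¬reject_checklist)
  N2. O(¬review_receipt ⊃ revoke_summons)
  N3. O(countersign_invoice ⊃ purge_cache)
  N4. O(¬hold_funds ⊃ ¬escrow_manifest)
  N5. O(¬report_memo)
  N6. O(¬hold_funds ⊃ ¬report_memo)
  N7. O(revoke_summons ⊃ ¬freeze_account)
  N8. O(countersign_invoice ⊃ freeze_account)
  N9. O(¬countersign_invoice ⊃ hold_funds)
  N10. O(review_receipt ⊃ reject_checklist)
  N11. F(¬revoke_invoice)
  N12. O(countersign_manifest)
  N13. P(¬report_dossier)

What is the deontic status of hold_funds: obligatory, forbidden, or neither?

Obligatory

From premise 12 we have O(countersign_manifest).
With premise 1, O(countersign_manifest ⊃ ¬reject_checklist), the K-axiom yields O(¬reject_checklist).
Premise 10 is O(review_receipt ⊃ reject_checklist); contrapositively O(¬reject_checklist ⊃ ¬review_receipt). Since O(¬reject_checklist) holds, K gives O(¬review_receipt).
With premise 2, O(¬review_receipt ⊃ revoke_summons), the K-axiom yields O(revoke_summons).
Premise 7 is O(revoke_summons ⊃ ¬freeze_account); since O(revoke_summons), deontic closure gives O(¬freeze_account).
The contrapositive of premise 8 (O(countersign_invoice ⊃ freeze_account)) is O(¬freeze_account ⊃ ¬countersign_invoice), and O(¬freeze_account) is already established, so O(¬countersign_invoice).
Applying K to premise 9 (O(¬countersign_invoice ⊃ hold_funds)) and O(¬countersign_invoice) yields O(hold_funds).
Premises 3, 4, 5, 6, 11, 13 do not contribute to this derivation.
Hence hold_funds is obligatory.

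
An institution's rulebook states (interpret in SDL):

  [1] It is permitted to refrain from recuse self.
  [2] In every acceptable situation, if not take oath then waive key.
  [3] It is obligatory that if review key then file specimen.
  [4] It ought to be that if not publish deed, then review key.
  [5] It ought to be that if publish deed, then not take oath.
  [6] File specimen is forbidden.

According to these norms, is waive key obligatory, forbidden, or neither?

Obligatory

Premise 6 is F(file_specimen), i.e. O(¬file_specimen).
Premise 3, O(review_key → file_specimen), contraposes to O(¬file_specimen → ¬review_key); with O(¬file_specimen) we get O(¬review_key).
Premise 4, O(¬publish_deed → review_key), contraposes to O(¬review_key → publish_deed); with O(¬review_key) we get O(publish_deed).
From O(publish_deed) and premise 5, O(publish_deed → ¬take_oath), we obtain O(¬take_oath).
With premise 2, O(¬take_oath → waive_key), the K-axiom yields O(waive_key).
Premise 1 does not contribute to this derivation.
Hence waive_key is obligatory.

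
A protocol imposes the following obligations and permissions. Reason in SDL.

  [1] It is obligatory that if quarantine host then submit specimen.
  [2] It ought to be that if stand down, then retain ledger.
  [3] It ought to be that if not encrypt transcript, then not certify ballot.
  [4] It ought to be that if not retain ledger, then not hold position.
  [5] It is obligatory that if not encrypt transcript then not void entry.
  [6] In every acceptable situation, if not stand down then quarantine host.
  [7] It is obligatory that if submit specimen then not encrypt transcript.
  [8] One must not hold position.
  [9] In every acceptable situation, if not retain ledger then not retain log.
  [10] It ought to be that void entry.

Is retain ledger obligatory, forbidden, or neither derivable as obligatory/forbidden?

Premise 10 gives O(void_entry).
Premise 5 is O(¬encrypt_transcript → ¬void_entry); contrapositively O(void_entry → encrypt_transcript). Since O(void_entry) holds, K gives O(encrypt_transcript).
Premise 7, O(submit_specimen → ¬encrypt_transcript), contraposes to O(encrypt_transcript → ¬submit_specimen); with O(encrypt_transcript) we get O(¬submit_specimen).
The contrapositive of premise 1 (O(quarantine_host → submit_specimen)) is O(¬submit_specimen → ¬quarantine_host), and O(¬submit_specimen) is already established, so O(¬quarantine_host).
Premise 6, O(¬stand_down → quarantine_host), contraposes to O(¬quarantine_host → stand_down); with O(¬quarantine_host) we get O(stand_down).
Applying K to premise 2 (O(stand_down → retain_ledger)) and O(stand_down) yields O(retain_ledger).
Premises 3, 4, 8, 9 do not contribute to this derivation.
Hence retain_ledger is obligatory.

Obligatory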